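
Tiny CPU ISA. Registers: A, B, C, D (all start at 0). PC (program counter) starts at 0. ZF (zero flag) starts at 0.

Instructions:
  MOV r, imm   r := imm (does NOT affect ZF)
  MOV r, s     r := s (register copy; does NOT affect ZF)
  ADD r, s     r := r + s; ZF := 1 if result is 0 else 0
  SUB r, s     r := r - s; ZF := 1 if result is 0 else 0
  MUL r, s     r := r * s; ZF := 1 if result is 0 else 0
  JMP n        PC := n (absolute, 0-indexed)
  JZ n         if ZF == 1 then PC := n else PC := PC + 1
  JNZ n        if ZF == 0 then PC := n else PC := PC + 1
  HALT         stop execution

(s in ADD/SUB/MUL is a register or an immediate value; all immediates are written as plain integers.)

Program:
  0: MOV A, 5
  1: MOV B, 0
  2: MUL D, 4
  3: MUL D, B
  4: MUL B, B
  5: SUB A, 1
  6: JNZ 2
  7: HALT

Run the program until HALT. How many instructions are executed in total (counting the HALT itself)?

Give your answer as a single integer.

Step 1: PC=0 exec 'MOV A, 5'. After: A=5 B=0 C=0 D=0 ZF=0 PC=1
Step 2: PC=1 exec 'MOV B, 0'. After: A=5 B=0 C=0 D=0 ZF=0 PC=2
Step 3: PC=2 exec 'MUL D, 4'. After: A=5 B=0 C=0 D=0 ZF=1 PC=3
Step 4: PC=3 exec 'MUL D, B'. After: A=5 B=0 C=0 D=0 ZF=1 PC=4
Step 5: PC=4 exec 'MUL B, B'. After: A=5 B=0 C=0 D=0 ZF=1 PC=5
Step 6: PC=5 exec 'SUB A, 1'. After: A=4 B=0 C=0 D=0 ZF=0 PC=6
Step 7: PC=6 exec 'JNZ 2'. After: A=4 B=0 C=0 D=0 ZF=0 PC=2
Step 8: PC=2 exec 'MUL D, 4'. After: A=4 B=0 C=0 D=0 ZF=1 PC=3
Step 9: PC=3 exec 'MUL D, B'. After: A=4 B=0 C=0 D=0 ZF=1 PC=4
Step 10: PC=4 exec 'MUL B, B'. After: A=4 B=0 C=0 D=0 ZF=1 PC=5
Step 11: PC=5 exec 'SUB A, 1'. After: A=3 B=0 C=0 D=0 ZF=0 PC=6
Step 12: PC=6 exec 'JNZ 2'. After: A=3 B=0 C=0 D=0 ZF=0 PC=2
Step 13: PC=2 exec 'MUL D, 4'. After: A=3 B=0 C=0 D=0 ZF=1 PC=3
Step 14: PC=3 exec 'MUL D, B'. After: A=3 B=0 C=0 D=0 ZF=1 PC=4
Step 15: PC=4 exec 'MUL B, B'. After: A=3 B=0 C=0 D=0 ZF=1 PC=5
Step 16: PC=5 exec 'SUB A, 1'. After: A=2 B=0 C=0 D=0 ZF=0 PC=6
Step 17: PC=6 exec 'JNZ 2'. After: A=2 B=0 C=0 D=0 ZF=0 PC=2
Step 18: PC=2 exec 'MUL D, 4'. After: A=2 B=0 C=0 D=0 ZF=1 PC=3
Step 19: PC=3 exec 'MUL D, B'. After: A=2 B=0 C=0 D=0 ZF=1 PC=4
Step 20: PC=4 exec 'MUL B, B'. After: A=2 B=0 C=0 D=0 ZF=1 PC=5
Step 21: PC=5 exec 'SUB A, 1'. After: A=1 B=0 C=0 D=0 ZF=0 PC=6
Step 22: PC=6 exec 'JNZ 2'. After: A=1 B=0 C=0 D=0 ZF=0 PC=2
Step 23: PC=2 exec 'MUL D, 4'. After: A=1 B=0 C=0 D=0 ZF=1 PC=3
Step 24: PC=3 exec 'MUL D, B'. After: A=1 B=0 C=0 D=0 ZF=1 PC=4
Step 25: PC=4 exec 'MUL B, B'. After: A=1 B=0 C=0 D=0 ZF=1 PC=5
Step 26: PC=5 exec 'SUB A, 1'. After: A=0 B=0 C=0 D=0 ZF=1 PC=6
Step 27: PC=6 exec 'JNZ 2'. After: A=0 B=0 C=0 D=0 ZF=1 PC=7
Step 28: PC=7 exec 'HALT'. After: A=0 B=0 C=0 D=0 ZF=1 PC=7 HALTED
Total instructions executed: 28

Answer: 28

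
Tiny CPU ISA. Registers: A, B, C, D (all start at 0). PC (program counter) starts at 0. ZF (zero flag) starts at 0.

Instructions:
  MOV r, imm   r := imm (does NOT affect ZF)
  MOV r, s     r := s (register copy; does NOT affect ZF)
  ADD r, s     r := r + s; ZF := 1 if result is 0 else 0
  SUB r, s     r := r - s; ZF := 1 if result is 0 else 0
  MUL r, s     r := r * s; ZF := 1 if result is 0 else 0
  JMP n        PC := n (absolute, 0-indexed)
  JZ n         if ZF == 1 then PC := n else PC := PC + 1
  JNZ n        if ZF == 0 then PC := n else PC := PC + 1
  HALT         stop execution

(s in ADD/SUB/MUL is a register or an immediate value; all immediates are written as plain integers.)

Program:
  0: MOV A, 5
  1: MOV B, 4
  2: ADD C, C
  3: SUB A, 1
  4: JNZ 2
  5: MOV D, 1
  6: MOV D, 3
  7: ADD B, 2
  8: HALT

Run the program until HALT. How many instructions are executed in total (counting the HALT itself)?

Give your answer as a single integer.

Answer: 21

Derivation:
Step 1: PC=0 exec 'MOV A, 5'. After: A=5 B=0 C=0 D=0 ZF=0 PC=1
Step 2: PC=1 exec 'MOV B, 4'. After: A=5 B=4 C=0 D=0 ZF=0 PC=2
Step 3: PC=2 exec 'ADD C, C'. After: A=5 B=4 C=0 D=0 ZF=1 PC=3
Step 4: PC=3 exec 'SUB A, 1'. After: A=4 B=4 C=0 D=0 ZF=0 PC=4
Step 5: PC=4 exec 'JNZ 2'. After: A=4 B=4 C=0 D=0 ZF=0 PC=2
Step 6: PC=2 exec 'ADD C, C'. After: A=4 B=4 C=0 D=0 ZF=1 PC=3
Step 7: PC=3 exec 'SUB A, 1'. After: A=3 B=4 C=0 D=0 ZF=0 PC=4
Step 8: PC=4 exec 'JNZ 2'. After: A=3 B=4 C=0 D=0 ZF=0 PC=2
Step 9: PC=2 exec 'ADD C, C'. After: A=3 B=4 C=0 D=0 ZF=1 PC=3
Step 10: PC=3 exec 'SUB A, 1'. After: A=2 B=4 C=0 D=0 ZF=0 PC=4
Step 11: PC=4 exec 'JNZ 2'. After: A=2 B=4 C=0 D=0 ZF=0 PC=2
Step 12: PC=2 exec 'ADD C, C'. After: A=2 B=4 C=0 D=0 ZF=1 PC=3
Step 13: PC=3 exec 'SUB A, 1'. After: A=1 B=4 C=0 D=0 ZF=0 PC=4
Step 14: PC=4 exec 'JNZ 2'. After: A=1 B=4 C=0 D=0 ZF=0 PC=2
Step 15: PC=2 exec 'ADD C, C'. After: A=1 B=4 C=0 D=0 ZF=1 PC=3
Step 16: PC=3 exec 'SUB A, 1'. After: A=0 B=4 C=0 D=0 ZF=1 PC=4
Step 17: PC=4 exec 'JNZ 2'. After: A=0 B=4 C=0 D=0 ZF=1 PC=5
Step 18: PC=5 exec 'MOV D, 1'. After: A=0 B=4 C=0 D=1 ZF=1 PC=6
Step 19: PC=6 exec 'MOV D, 3'. After: A=0 B=4 C=0 D=3 ZF=1 PC=7
Step 20: PC=7 exec 'ADD B, 2'. After: A=0 B=6 C=0 D=3 ZF=0 PC=8
Step 21: PC=8 exec 'HALT'. After: A=0 B=6 C=0 D=3 ZF=0 PC=8 HALTED
Total instructions executed: 21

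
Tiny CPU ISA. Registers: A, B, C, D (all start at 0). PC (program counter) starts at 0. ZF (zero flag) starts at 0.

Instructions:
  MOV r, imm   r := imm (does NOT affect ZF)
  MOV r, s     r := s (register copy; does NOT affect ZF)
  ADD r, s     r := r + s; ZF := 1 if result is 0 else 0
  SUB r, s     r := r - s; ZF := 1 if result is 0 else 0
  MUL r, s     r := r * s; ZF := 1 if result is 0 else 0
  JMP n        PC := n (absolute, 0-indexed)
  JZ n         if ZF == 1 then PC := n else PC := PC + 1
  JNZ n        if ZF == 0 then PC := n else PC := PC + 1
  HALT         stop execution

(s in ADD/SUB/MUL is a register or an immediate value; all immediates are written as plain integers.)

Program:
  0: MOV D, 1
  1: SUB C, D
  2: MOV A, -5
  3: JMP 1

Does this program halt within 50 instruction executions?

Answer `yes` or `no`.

Step 1: PC=0 exec 'MOV D, 1'. After: A=0 B=0 C=0 D=1 ZF=0 PC=1
Step 2: PC=1 exec 'SUB C, D'. After: A=0 B=0 C=-1 D=1 ZF=0 PC=2
Step 3: PC=2 exec 'MOV A, -5'. After: A=-5 B=0 C=-1 D=1 ZF=0 PC=3
Step 4: PC=3 exec 'JMP 1'. After: A=-5 B=0 C=-1 D=1 ZF=0 PC=1
Step 5: PC=1 exec 'SUB C, D'. After: A=-5 B=0 C=-2 D=1 ZF=0 PC=2
Step 6: PC=2 exec 'MOV A, -5'. After: A=-5 B=0 C=-2 D=1 ZF=0 PC=3
Step 7: PC=3 exec 'JMP 1'. After: A=-5 B=0 C=-2 D=1 ZF=0 PC=1
Step 8: PC=1 exec 'SUB C, D'. After: A=-5 B=0 C=-3 D=1 ZF=0 PC=2
Step 9: PC=2 exec 'MOV A, -5'. After: A=-5 B=0 C=-3 D=1 ZF=0 PC=3
Step 10: PC=3 exec 'JMP 1'. After: A=-5 B=0 C=-3 D=1 ZF=0 PC=1
Step 11: PC=1 exec 'SUB C, D'. After: A=-5 B=0 C=-4 D=1 ZF=0 PC=2
Step 12: PC=2 exec 'MOV A, -5'. After: A=-5 B=0 C=-4 D=1 ZF=0 PC=3
Step 13: PC=3 exec 'JMP 1'. After: A=-5 B=0 C=-4 D=1 ZF=0 PC=1
Step 14: PC=1 exec 'SUB C, D'. After: A=-5 B=0 C=-5 D=1 ZF=0 PC=2
Step 15: PC=2 exec 'MOV A, -5'. After: A=-5 B=0 C=-5 D=1 ZF=0 PC=3
After 50 steps: not halted. PC revisits the same instructions with no path to HALT; will never halt.

Answer: no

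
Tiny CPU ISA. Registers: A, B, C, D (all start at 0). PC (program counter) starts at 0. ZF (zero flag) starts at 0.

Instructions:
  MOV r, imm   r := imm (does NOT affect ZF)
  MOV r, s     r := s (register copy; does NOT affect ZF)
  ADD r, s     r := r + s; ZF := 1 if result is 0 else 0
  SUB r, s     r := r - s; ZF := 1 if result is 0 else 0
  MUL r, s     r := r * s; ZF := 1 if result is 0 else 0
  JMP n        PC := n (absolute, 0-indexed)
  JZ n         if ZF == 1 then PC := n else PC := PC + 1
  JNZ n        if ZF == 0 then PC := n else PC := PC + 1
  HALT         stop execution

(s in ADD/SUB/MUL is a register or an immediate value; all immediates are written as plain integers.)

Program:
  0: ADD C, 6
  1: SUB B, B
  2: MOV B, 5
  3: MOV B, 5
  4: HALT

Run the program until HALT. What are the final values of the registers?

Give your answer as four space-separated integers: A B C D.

Answer: 0 5 6 0

Derivation:
Step 1: PC=0 exec 'ADD C, 6'. After: A=0 B=0 C=6 D=0 ZF=0 PC=1
Step 2: PC=1 exec 'SUB B, B'. After: A=0 B=0 C=6 D=0 ZF=1 PC=2
Step 3: PC=2 exec 'MOV B, 5'. After: A=0 B=5 C=6 D=0 ZF=1 PC=3
Step 4: PC=3 exec 'MOV B, 5'. After: A=0 B=5 C=6 D=0 ZF=1 PC=4
Step 5: PC=4 exec 'HALT'. After: A=0 B=5 C=6 D=0 ZF=1 PC=4 HALTED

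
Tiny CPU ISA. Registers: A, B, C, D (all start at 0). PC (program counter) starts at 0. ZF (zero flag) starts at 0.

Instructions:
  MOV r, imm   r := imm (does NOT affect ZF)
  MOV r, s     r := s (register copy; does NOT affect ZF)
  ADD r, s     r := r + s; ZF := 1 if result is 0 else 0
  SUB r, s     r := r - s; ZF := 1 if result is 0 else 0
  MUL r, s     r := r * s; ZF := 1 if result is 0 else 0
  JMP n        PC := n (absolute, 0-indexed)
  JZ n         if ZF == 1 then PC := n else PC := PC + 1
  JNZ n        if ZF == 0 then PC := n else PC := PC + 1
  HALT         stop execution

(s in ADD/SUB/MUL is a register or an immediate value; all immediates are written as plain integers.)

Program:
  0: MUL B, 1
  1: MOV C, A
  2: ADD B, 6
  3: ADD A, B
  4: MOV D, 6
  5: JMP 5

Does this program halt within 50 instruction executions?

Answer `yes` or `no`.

Step 1: PC=0 exec 'MUL B, 1'. After: A=0 B=0 C=0 D=0 ZF=1 PC=1
Step 2: PC=1 exec 'MOV C, A'. After: A=0 B=0 C=0 D=0 ZF=1 PC=2
Step 3: PC=2 exec 'ADD B, 6'. After: A=0 B=6 C=0 D=0 ZF=0 PC=3
Step 4: PC=3 exec 'ADD A, B'. After: A=6 B=6 C=0 D=0 ZF=0 PC=4
Step 5: PC=4 exec 'MOV D, 6'. After: A=6 B=6 C=0 D=6 ZF=0 PC=5
Step 6: PC=5 exec 'JMP 5'. After: A=6 B=6 C=0 D=6 ZF=0 PC=5
State after step 6 equals state after step 5: the program is in a cycle of length 1 and will never halt.

Answer: no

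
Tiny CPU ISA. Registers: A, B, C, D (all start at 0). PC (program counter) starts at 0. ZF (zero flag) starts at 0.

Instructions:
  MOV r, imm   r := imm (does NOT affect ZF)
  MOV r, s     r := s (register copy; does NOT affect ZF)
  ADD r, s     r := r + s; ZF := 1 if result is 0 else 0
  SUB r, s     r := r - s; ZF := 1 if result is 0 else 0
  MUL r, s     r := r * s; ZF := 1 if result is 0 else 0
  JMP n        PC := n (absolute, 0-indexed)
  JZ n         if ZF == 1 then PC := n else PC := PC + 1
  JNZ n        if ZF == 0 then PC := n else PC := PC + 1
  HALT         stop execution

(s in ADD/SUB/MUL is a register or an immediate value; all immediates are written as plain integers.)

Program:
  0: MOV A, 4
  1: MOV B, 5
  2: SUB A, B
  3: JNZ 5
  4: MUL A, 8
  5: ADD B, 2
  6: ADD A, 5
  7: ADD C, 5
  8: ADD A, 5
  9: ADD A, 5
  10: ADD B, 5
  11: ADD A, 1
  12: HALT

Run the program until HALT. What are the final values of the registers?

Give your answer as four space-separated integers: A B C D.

Step 1: PC=0 exec 'MOV A, 4'. After: A=4 B=0 C=0 D=0 ZF=0 PC=1
Step 2: PC=1 exec 'MOV B, 5'. After: A=4 B=5 C=0 D=0 ZF=0 PC=2
Step 3: PC=2 exec 'SUB A, B'. After: A=-1 B=5 C=0 D=0 ZF=0 PC=3
Step 4: PC=3 exec 'JNZ 5'. After: A=-1 B=5 C=0 D=0 ZF=0 PC=5
Step 5: PC=5 exec 'ADD B, 2'. After: A=-1 B=7 C=0 D=0 ZF=0 PC=6
Step 6: PC=6 exec 'ADD A, 5'. After: A=4 B=7 C=0 D=0 ZF=0 PC=7
Step 7: PC=7 exec 'ADD C, 5'. After: A=4 B=7 C=5 D=0 ZF=0 PC=8
Step 8: PC=8 exec 'ADD A, 5'. After: A=9 B=7 C=5 D=0 ZF=0 PC=9
Step 9: PC=9 exec 'ADD A, 5'. After: A=14 B=7 C=5 D=0 ZF=0 PC=10
Step 10: PC=10 exec 'ADD B, 5'. After: A=14 B=12 C=5 D=0 ZF=0 PC=11
Step 11: PC=11 exec 'ADD A, 1'. After: A=15 B=12 C=5 D=0 ZF=0 PC=12
Step 12: PC=12 exec 'HALT'. After: A=15 B=12 C=5 D=0 ZF=0 PC=12 HALTED

Answer: 15 12 5 0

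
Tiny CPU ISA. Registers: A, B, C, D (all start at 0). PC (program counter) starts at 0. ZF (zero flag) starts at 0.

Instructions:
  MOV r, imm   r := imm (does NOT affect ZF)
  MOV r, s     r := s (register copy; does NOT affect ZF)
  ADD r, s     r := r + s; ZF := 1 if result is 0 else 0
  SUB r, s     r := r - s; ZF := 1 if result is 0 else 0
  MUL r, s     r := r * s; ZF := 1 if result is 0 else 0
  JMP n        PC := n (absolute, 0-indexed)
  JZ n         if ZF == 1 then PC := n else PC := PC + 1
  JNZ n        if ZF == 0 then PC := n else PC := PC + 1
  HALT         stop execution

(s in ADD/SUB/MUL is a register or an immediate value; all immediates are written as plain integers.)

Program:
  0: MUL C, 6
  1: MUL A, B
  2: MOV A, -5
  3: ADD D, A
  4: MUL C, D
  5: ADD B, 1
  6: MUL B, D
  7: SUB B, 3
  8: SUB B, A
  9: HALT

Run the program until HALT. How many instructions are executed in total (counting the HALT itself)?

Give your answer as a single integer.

Answer: 10

Derivation:
Step 1: PC=0 exec 'MUL C, 6'. After: A=0 B=0 C=0 D=0 ZF=1 PC=1
Step 2: PC=1 exec 'MUL A, B'. After: A=0 B=0 C=0 D=0 ZF=1 PC=2
Step 3: PC=2 exec 'MOV A, -5'. After: A=-5 B=0 C=0 D=0 ZF=1 PC=3
Step 4: PC=3 exec 'ADD D, A'. After: A=-5 B=0 C=0 D=-5 ZF=0 PC=4
Step 5: PC=4 exec 'MUL C, D'. After: A=-5 B=0 C=0 D=-5 ZF=1 PC=5
Step 6: PC=5 exec 'ADD B, 1'. After: A=-5 B=1 C=0 D=-5 ZF=0 PC=6
Step 7: PC=6 exec 'MUL B, D'. After: A=-5 B=-5 C=0 D=-5 ZF=0 PC=7
Step 8: PC=7 exec 'SUB B, 3'. After: A=-5 B=-8 C=0 D=-5 ZF=0 PC=8
Step 9: PC=8 exec 'SUB B, A'. After: A=-5 B=-3 C=0 D=-5 ZF=0 PC=9
Step 10: PC=9 exec 'HALT'. After: A=-5 B=-3 C=0 D=-5 ZF=0 PC=9 HALTED
Total instructions executed: 10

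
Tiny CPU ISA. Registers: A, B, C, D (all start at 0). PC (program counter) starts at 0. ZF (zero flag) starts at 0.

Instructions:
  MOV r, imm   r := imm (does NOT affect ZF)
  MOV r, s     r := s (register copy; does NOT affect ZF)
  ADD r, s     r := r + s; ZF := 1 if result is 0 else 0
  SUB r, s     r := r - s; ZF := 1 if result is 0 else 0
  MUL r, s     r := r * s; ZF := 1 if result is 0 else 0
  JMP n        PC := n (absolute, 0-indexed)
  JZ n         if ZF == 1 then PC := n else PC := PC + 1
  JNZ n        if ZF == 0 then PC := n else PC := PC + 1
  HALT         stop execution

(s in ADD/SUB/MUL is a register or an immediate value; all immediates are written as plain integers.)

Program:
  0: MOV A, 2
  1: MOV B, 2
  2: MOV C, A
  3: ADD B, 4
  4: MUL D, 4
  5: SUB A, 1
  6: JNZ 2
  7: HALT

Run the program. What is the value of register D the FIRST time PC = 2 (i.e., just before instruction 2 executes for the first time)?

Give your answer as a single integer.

Step 1: PC=0 exec 'MOV A, 2'. After: A=2 B=0 C=0 D=0 ZF=0 PC=1
Step 2: PC=1 exec 'MOV B, 2'. After: A=2 B=2 C=0 D=0 ZF=0 PC=2
First time PC=2: D=0

0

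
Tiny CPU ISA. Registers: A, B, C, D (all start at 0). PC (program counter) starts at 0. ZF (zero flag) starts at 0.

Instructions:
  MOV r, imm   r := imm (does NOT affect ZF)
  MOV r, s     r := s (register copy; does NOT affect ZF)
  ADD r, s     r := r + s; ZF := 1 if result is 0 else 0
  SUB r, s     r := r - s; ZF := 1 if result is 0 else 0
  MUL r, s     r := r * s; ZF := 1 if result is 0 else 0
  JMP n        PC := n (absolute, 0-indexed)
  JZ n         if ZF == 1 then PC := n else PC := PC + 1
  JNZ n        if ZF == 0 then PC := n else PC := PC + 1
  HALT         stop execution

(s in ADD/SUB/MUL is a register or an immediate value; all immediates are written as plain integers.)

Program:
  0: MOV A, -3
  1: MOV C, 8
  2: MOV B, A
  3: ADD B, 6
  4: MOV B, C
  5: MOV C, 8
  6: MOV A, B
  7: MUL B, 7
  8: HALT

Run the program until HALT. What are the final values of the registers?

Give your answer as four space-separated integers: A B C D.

Answer: 8 56 8 0

Derivation:
Step 1: PC=0 exec 'MOV A, -3'. After: A=-3 B=0 C=0 D=0 ZF=0 PC=1
Step 2: PC=1 exec 'MOV C, 8'. After: A=-3 B=0 C=8 D=0 ZF=0 PC=2
Step 3: PC=2 exec 'MOV B, A'. After: A=-3 B=-3 C=8 D=0 ZF=0 PC=3
Step 4: PC=3 exec 'ADD B, 6'. After: A=-3 B=3 C=8 D=0 ZF=0 PC=4
Step 5: PC=4 exec 'MOV B, C'. After: A=-3 B=8 C=8 D=0 ZF=0 PC=5
Step 6: PC=5 exec 'MOV C, 8'. After: A=-3 B=8 C=8 D=0 ZF=0 PC=6
Step 7: PC=6 exec 'MOV A, B'. After: A=8 B=8 C=8 D=0 ZF=0 PC=7
Step 8: PC=7 exec 'MUL B, 7'. After: A=8 B=56 C=8 D=0 ZF=0 PC=8
Step 9: PC=8 exec 'HALT'. After: A=8 B=56 C=8 D=0 ZF=0 PC=8 HALTED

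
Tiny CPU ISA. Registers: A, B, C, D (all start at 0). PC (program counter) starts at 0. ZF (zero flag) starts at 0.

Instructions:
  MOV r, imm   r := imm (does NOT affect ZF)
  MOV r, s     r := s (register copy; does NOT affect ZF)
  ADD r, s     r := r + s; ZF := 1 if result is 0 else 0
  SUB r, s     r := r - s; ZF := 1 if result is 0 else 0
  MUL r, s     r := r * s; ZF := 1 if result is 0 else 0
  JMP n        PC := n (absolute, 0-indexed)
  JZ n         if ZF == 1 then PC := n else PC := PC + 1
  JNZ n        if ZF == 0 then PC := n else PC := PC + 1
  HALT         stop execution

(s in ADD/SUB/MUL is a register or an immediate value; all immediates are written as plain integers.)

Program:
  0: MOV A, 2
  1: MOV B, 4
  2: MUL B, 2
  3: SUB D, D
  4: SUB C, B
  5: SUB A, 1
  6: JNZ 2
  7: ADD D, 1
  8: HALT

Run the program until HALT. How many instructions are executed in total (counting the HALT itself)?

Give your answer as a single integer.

Step 1: PC=0 exec 'MOV A, 2'. After: A=2 B=0 C=0 D=0 ZF=0 PC=1
Step 2: PC=1 exec 'MOV B, 4'. After: A=2 B=4 C=0 D=0 ZF=0 PC=2
Step 3: PC=2 exec 'MUL B, 2'. After: A=2 B=8 C=0 D=0 ZF=0 PC=3
Step 4: PC=3 exec 'SUB D, D'. After: A=2 B=8 C=0 D=0 ZF=1 PC=4
Step 5: PC=4 exec 'SUB C, B'. After: A=2 B=8 C=-8 D=0 ZF=0 PC=5
Step 6: PC=5 exec 'SUB A, 1'. After: A=1 B=8 C=-8 D=0 ZF=0 PC=6
Step 7: PC=6 exec 'JNZ 2'. After: A=1 B=8 C=-8 D=0 ZF=0 PC=2
Step 8: PC=2 exec 'MUL B, 2'. After: A=1 B=16 C=-8 D=0 ZF=0 PC=3
Step 9: PC=3 exec 'SUB D, D'. After: A=1 B=16 C=-8 D=0 ZF=1 PC=4
Step 10: PC=4 exec 'SUB C, B'. After: A=1 B=16 C=-24 D=0 ZF=0 PC=5
Step 11: PC=5 exec 'SUB A, 1'. After: A=0 B=16 C=-24 D=0 ZF=1 PC=6
Step 12: PC=6 exec 'JNZ 2'. After: A=0 B=16 C=-24 D=0 ZF=1 PC=7
Step 13: PC=7 exec 'ADD D, 1'. After: A=0 B=16 C=-24 D=1 ZF=0 PC=8
Step 14: PC=8 exec 'HALT'. After: A=0 B=16 C=-24 D=1 ZF=0 PC=8 HALTED
Total instructions executed: 14

Answer: 14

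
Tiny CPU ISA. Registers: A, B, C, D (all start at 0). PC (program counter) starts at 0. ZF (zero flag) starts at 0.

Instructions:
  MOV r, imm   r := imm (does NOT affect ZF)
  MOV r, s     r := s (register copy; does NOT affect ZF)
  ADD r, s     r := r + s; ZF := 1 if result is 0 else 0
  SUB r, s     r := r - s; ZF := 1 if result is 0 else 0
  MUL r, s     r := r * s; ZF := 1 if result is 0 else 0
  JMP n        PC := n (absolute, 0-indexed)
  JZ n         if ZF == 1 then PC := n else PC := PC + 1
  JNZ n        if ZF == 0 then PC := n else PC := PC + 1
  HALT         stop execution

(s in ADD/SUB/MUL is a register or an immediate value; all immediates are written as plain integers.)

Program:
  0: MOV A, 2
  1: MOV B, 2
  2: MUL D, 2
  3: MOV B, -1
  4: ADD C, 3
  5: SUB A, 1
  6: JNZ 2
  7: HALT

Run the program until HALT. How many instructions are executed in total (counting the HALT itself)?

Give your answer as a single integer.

Step 1: PC=0 exec 'MOV A, 2'. After: A=2 B=0 C=0 D=0 ZF=0 PC=1
Step 2: PC=1 exec 'MOV B, 2'. After: A=2 B=2 C=0 D=0 ZF=0 PC=2
Step 3: PC=2 exec 'MUL D, 2'. After: A=2 B=2 C=0 D=0 ZF=1 PC=3
Step 4: PC=3 exec 'MOV B, -1'. After: A=2 B=-1 C=0 D=0 ZF=1 PC=4
Step 5: PC=4 exec 'ADD C, 3'. After: A=2 B=-1 C=3 D=0 ZF=0 PC=5
Step 6: PC=5 exec 'SUB A, 1'. After: A=1 B=-1 C=3 D=0 ZF=0 PC=6
Step 7: PC=6 exec 'JNZ 2'. After: A=1 B=-1 C=3 D=0 ZF=0 PC=2
Step 8: PC=2 exec 'MUL D, 2'. After: A=1 B=-1 C=3 D=0 ZF=1 PC=3
Step 9: PC=3 exec 'MOV B, -1'. After: A=1 B=-1 C=3 D=0 ZF=1 PC=4
Step 10: PC=4 exec 'ADD C, 3'. After: A=1 B=-1 C=6 D=0 ZF=0 PC=5
Step 11: PC=5 exec 'SUB A, 1'. After: A=0 B=-1 C=6 D=0 ZF=1 PC=6
Step 12: PC=6 exec 'JNZ 2'. After: A=0 B=-1 C=6 D=0 ZF=1 PC=7
Step 13: PC=7 exec 'HALT'. After: A=0 B=-1 C=6 D=0 ZF=1 PC=7 HALTED
Total instructions executed: 13

Answer: 13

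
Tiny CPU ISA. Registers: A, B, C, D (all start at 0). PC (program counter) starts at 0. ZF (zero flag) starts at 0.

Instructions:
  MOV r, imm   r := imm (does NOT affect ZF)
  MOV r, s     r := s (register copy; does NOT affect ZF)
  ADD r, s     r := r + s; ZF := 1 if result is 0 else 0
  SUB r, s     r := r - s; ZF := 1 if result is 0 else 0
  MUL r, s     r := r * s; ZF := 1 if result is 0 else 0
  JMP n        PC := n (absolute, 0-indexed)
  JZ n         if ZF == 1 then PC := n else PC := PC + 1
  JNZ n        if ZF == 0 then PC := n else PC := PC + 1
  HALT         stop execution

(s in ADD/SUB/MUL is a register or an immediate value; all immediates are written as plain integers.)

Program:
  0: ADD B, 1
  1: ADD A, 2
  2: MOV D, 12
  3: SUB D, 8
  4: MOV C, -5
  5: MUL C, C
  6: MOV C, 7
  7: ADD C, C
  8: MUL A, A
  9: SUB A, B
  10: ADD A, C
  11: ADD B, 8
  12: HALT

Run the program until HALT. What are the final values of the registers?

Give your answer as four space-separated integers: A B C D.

Step 1: PC=0 exec 'ADD B, 1'. After: A=0 B=1 C=0 D=0 ZF=0 PC=1
Step 2: PC=1 exec 'ADD A, 2'. After: A=2 B=1 C=0 D=0 ZF=0 PC=2
Step 3: PC=2 exec 'MOV D, 12'. After: A=2 B=1 C=0 D=12 ZF=0 PC=3
Step 4: PC=3 exec 'SUB D, 8'. After: A=2 B=1 C=0 D=4 ZF=0 PC=4
Step 5: PC=4 exec 'MOV C, -5'. After: A=2 B=1 C=-5 D=4 ZF=0 PC=5
Step 6: PC=5 exec 'MUL C, C'. After: A=2 B=1 C=25 D=4 ZF=0 PC=6
Step 7: PC=6 exec 'MOV C, 7'. After: A=2 B=1 C=7 D=4 ZF=0 PC=7
Step 8: PC=7 exec 'ADD C, C'. After: A=2 B=1 C=14 D=4 ZF=0 PC=8
Step 9: PC=8 exec 'MUL A, A'. After: A=4 B=1 C=14 D=4 ZF=0 PC=9
Step 10: PC=9 exec 'SUB A, B'. After: A=3 B=1 C=14 D=4 ZF=0 PC=10
Step 11: PC=10 exec 'ADD A, C'. After: A=17 B=1 C=14 D=4 ZF=0 PC=11
Step 12: PC=11 exec 'ADD B, 8'. After: A=17 B=9 C=14 D=4 ZF=0 PC=12
Step 13: PC=12 exec 'HALT'. After: A=17 B=9 C=14 D=4 ZF=0 PC=12 HALTED

Answer: 17 9 14 4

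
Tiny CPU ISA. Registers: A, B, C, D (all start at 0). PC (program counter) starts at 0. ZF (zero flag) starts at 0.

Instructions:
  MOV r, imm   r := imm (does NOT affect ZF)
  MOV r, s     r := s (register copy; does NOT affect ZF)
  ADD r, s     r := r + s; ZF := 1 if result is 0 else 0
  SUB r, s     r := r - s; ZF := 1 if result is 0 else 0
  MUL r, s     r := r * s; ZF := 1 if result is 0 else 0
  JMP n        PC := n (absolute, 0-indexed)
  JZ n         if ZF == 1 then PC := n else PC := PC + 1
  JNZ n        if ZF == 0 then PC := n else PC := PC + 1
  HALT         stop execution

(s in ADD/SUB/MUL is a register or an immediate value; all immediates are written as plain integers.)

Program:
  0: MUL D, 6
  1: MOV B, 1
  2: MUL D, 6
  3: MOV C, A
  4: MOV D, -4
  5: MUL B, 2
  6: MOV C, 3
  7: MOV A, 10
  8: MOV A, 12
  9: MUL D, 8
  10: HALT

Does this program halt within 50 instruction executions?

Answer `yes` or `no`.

Step 1: PC=0 exec 'MUL D, 6'. After: A=0 B=0 C=0 D=0 ZF=1 PC=1
Step 2: PC=1 exec 'MOV B, 1'. After: A=0 B=1 C=0 D=0 ZF=1 PC=2
Step 3: PC=2 exec 'MUL D, 6'. After: A=0 B=1 C=0 D=0 ZF=1 PC=3
Step 4: PC=3 exec 'MOV C, A'. After: A=0 B=1 C=0 D=0 ZF=1 PC=4
Step 5: PC=4 exec 'MOV D, -4'. After: A=0 B=1 C=0 D=-4 ZF=1 PC=5
Step 6: PC=5 exec 'MUL B, 2'. After: A=0 B=2 C=0 D=-4 ZF=0 PC=6
Step 7: PC=6 exec 'MOV C, 3'. After: A=0 B=2 C=3 D=-4 ZF=0 PC=7
Step 8: PC=7 exec 'MOV A, 10'. After: A=10 B=2 C=3 D=-4 ZF=0 PC=8
Step 9: PC=8 exec 'MOV A, 12'. After: A=12 B=2 C=3 D=-4 ZF=0 PC=9
Step 10: PC=9 exec 'MUL D, 8'. After: A=12 B=2 C=3 D=-32 ZF=0 PC=10
Step 11: PC=10 exec 'HALT'. After: A=12 B=2 C=3 D=-32 ZF=0 PC=10 HALTED

Answer: yes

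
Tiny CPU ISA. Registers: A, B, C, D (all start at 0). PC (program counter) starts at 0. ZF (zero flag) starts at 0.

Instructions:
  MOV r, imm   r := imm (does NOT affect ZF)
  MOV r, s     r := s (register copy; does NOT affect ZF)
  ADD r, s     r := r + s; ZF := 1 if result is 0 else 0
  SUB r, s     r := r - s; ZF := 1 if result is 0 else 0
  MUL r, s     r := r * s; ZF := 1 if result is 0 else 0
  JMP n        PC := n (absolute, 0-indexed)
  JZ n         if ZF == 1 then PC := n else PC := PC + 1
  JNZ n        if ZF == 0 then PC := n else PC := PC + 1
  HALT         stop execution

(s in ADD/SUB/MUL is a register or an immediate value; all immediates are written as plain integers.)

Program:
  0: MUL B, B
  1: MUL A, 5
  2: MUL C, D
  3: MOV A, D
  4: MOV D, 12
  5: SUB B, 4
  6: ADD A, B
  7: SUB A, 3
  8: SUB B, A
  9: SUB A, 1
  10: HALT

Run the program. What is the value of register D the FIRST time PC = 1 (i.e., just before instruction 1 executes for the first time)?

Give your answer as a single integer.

Step 1: PC=0 exec 'MUL B, B'. After: A=0 B=0 C=0 D=0 ZF=1 PC=1
First time PC=1: D=0

0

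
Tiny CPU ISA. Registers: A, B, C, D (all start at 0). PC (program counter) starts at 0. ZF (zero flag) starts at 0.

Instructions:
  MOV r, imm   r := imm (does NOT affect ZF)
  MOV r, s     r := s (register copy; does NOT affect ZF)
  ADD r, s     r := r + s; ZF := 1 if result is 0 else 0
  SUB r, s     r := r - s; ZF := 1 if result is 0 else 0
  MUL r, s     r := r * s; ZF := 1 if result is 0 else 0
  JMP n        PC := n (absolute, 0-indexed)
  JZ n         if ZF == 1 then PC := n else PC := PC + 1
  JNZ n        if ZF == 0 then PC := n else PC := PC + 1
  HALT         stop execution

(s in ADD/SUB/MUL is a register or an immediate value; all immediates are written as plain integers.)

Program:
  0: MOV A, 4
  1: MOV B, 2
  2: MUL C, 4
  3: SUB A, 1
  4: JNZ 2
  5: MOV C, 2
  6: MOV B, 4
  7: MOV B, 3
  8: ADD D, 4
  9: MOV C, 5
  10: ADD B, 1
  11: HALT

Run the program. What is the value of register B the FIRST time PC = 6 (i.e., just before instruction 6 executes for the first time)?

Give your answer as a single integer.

Step 1: PC=0 exec 'MOV A, 4'. After: A=4 B=0 C=0 D=0 ZF=0 PC=1
Step 2: PC=1 exec 'MOV B, 2'. After: A=4 B=2 C=0 D=0 ZF=0 PC=2
Step 3: PC=2 exec 'MUL C, 4'. After: A=4 B=2 C=0 D=0 ZF=1 PC=3
Step 4: PC=3 exec 'SUB A, 1'. After: A=3 B=2 C=0 D=0 ZF=0 PC=4
Step 5: PC=4 exec 'JNZ 2'. After: A=3 B=2 C=0 D=0 ZF=0 PC=2
Step 6: PC=2 exec 'MUL C, 4'. After: A=3 B=2 C=0 D=0 ZF=1 PC=3
Step 7: PC=3 exec 'SUB A, 1'. After: A=2 B=2 C=0 D=0 ZF=0 PC=4
Step 8: PC=4 exec 'JNZ 2'. After: A=2 B=2 C=0 D=0 ZF=0 PC=2
Step 9: PC=2 exec 'MUL C, 4'. After: A=2 B=2 C=0 D=0 ZF=1 PC=3
Step 10: PC=3 exec 'SUB A, 1'. After: A=1 B=2 C=0 D=0 ZF=0 PC=4
Step 11: PC=4 exec 'JNZ 2'. After: A=1 B=2 C=0 D=0 ZF=0 PC=2
Step 12: PC=2 exec 'MUL C, 4'. After: A=1 B=2 C=0 D=0 ZF=1 PC=3
Step 13: PC=3 exec 'SUB A, 1'. After: A=0 B=2 C=0 D=0 ZF=1 PC=4
Step 14: PC=4 exec 'JNZ 2'. After: A=0 B=2 C=0 D=0 ZF=1 PC=5
Step 15: PC=5 exec 'MOV C, 2'. After: A=0 B=2 C=2 D=0 ZF=1 PC=6
First time PC=6: B=2

2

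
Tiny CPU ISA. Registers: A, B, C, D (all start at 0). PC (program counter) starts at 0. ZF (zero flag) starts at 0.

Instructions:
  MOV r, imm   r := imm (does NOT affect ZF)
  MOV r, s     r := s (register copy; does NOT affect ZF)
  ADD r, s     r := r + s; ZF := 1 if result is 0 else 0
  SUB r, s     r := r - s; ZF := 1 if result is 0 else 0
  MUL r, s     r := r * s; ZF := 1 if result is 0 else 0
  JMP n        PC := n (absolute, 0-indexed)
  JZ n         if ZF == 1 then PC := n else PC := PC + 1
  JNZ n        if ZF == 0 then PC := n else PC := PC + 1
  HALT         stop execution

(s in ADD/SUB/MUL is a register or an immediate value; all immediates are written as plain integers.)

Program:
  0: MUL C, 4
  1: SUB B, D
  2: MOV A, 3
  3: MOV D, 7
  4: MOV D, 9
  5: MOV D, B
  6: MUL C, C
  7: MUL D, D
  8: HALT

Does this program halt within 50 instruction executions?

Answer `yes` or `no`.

Step 1: PC=0 exec 'MUL C, 4'. After: A=0 B=0 C=0 D=0 ZF=1 PC=1
Step 2: PC=1 exec 'SUB B, D'. After: A=0 B=0 C=0 D=0 ZF=1 PC=2
Step 3: PC=2 exec 'MOV A, 3'. After: A=3 B=0 C=0 D=0 ZF=1 PC=3
Step 4: PC=3 exec 'MOV D, 7'. After: A=3 B=0 C=0 D=7 ZF=1 PC=4
Step 5: PC=4 exec 'MOV D, 9'. After: A=3 B=0 C=0 D=9 ZF=1 PC=5
Step 6: PC=5 exec 'MOV D, B'. After: A=3 B=0 C=0 D=0 ZF=1 PC=6
Step 7: PC=6 exec 'MUL C, C'. After: A=3 B=0 C=0 D=0 ZF=1 PC=7
Step 8: PC=7 exec 'MUL D, D'. After: A=3 B=0 C=0 D=0 ZF=1 PC=8
Step 9: PC=8 exec 'HALT'. After: A=3 B=0 C=0 D=0 ZF=1 PC=8 HALTED

Answer: yes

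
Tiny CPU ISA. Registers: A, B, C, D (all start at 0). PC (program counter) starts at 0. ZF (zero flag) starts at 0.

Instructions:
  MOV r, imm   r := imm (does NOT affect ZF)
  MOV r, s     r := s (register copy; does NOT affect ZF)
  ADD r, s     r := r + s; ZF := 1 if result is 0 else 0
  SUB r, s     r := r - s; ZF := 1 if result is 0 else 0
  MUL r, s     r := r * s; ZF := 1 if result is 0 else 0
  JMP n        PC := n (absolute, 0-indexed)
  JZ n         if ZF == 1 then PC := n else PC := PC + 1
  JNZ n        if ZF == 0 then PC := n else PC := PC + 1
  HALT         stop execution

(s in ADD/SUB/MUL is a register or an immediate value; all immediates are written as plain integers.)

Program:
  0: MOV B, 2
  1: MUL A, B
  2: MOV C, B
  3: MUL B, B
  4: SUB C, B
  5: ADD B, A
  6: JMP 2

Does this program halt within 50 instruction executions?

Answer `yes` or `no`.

Answer: no

Derivation:
Step 1: PC=0 exec 'MOV B, 2'. After: A=0 B=2 C=0 D=0 ZF=0 PC=1
Step 2: PC=1 exec 'MUL A, B'. After: A=0 B=2 C=0 D=0 ZF=1 PC=2
Step 3: PC=2 exec 'MOV C, B'. After: A=0 B=2 C=2 D=0 ZF=1 PC=3
Step 4: PC=3 exec 'MUL B, B'. After: A=0 B=4 C=2 D=0 ZF=0 PC=4
Step 5: PC=4 exec 'SUB C, B'. After: A=0 B=4 C=-2 D=0 ZF=0 PC=5
Step 6: PC=5 exec 'ADD B, A'. After: A=0 B=4 C=-2 D=0 ZF=0 PC=6
Step 7: PC=6 exec 'JMP 2'. After: A=0 B=4 C=-2 D=0 ZF=0 PC=2
Step 8: PC=2 exec 'MOV C, B'. After: A=0 B=4 C=4 D=0 ZF=0 PC=3
Step 9: PC=3 exec 'MUL B, B'. After: A=0 B=16 C=4 D=0 ZF=0 PC=4
Step 10: PC=4 exec 'SUB C, B'. After: A=0 B=16 C=-12 D=0 ZF=0 PC=5
Step 11: PC=5 exec 'ADD B, A'. After: A=0 B=16 C=-12 D=0 ZF=0 PC=6
Step 12: PC=6 exec 'JMP 2'. After: A=0 B=16 C=-12 D=0 ZF=0 PC=2
Step 13: PC=2 exec 'MOV C, B'. After: A=0 B=16 C=16 D=0 ZF=0 PC=3
Step 14: PC=3 exec 'MUL B, B'. After: A=0 B=256 C=16 D=0 ZF=0 PC=4
Step 15: PC=4 exec 'SUB C, B'. After: A=0 B=256 C=-240 D=0 ZF=0 PC=5
After 50 steps: not halted. PC revisits the same instructions with no path to HALT; will never halt.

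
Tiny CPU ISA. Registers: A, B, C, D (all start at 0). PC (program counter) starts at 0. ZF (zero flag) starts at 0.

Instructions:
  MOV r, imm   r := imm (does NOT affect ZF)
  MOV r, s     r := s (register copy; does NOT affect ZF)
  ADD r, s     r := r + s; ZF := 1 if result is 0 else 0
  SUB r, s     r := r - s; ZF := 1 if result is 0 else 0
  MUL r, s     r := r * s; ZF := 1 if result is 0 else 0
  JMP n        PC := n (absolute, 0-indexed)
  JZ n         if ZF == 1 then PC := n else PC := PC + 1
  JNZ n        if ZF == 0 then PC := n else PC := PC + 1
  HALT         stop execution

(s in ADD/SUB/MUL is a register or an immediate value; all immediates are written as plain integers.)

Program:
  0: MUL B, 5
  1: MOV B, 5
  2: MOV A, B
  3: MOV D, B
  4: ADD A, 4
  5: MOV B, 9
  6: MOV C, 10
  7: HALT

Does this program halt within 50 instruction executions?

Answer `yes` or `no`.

Answer: yes

Derivation:
Step 1: PC=0 exec 'MUL B, 5'. After: A=0 B=0 C=0 D=0 ZF=1 PC=1
Step 2: PC=1 exec 'MOV B, 5'. After: A=0 B=5 C=0 D=0 ZF=1 PC=2
Step 3: PC=2 exec 'MOV A, B'. After: A=5 B=5 C=0 D=0 ZF=1 PC=3
Step 4: PC=3 exec 'MOV D, B'. After: A=5 B=5 C=0 D=5 ZF=1 PC=4
Step 5: PC=4 exec 'ADD A, 4'. After: A=9 B=5 C=0 D=5 ZF=0 PC=5
Step 6: PC=5 exec 'MOV B, 9'. After: A=9 B=9 C=0 D=5 ZF=0 PC=6
Step 7: PC=6 exec 'MOV C, 10'. After: A=9 B=9 C=10 D=5 ZF=0 PC=7
Step 8: PC=7 exec 'HALT'. After: A=9 B=9 C=10 D=5 ZF=0 PC=7 HALTED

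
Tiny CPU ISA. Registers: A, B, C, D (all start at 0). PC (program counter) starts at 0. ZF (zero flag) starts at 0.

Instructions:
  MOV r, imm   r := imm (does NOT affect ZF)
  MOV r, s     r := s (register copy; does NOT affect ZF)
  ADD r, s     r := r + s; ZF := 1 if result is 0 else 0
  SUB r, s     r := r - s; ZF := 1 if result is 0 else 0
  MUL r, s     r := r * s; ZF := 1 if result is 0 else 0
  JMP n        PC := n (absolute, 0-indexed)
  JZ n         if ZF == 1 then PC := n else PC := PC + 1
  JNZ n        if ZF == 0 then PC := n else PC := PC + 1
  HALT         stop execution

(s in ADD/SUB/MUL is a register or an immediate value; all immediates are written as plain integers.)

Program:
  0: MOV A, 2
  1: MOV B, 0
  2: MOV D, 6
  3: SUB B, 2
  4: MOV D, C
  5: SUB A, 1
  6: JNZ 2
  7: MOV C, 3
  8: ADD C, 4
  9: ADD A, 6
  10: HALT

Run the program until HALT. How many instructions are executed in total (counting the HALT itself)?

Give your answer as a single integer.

Step 1: PC=0 exec 'MOV A, 2'. After: A=2 B=0 C=0 D=0 ZF=0 PC=1
Step 2: PC=1 exec 'MOV B, 0'. After: A=2 B=0 C=0 D=0 ZF=0 PC=2
Step 3: PC=2 exec 'MOV D, 6'. After: A=2 B=0 C=0 D=6 ZF=0 PC=3
Step 4: PC=3 exec 'SUB B, 2'. After: A=2 B=-2 C=0 D=6 ZF=0 PC=4
Step 5: PC=4 exec 'MOV D, C'. After: A=2 B=-2 C=0 D=0 ZF=0 PC=5
Step 6: PC=5 exec 'SUB A, 1'. After: A=1 B=-2 C=0 D=0 ZF=0 PC=6
Step 7: PC=6 exec 'JNZ 2'. After: A=1 B=-2 C=0 D=0 ZF=0 PC=2
Step 8: PC=2 exec 'MOV D, 6'. After: A=1 B=-2 C=0 D=6 ZF=0 PC=3
Step 9: PC=3 exec 'SUB B, 2'. After: A=1 B=-4 C=0 D=6 ZF=0 PC=4
Step 10: PC=4 exec 'MOV D, C'. After: A=1 B=-4 C=0 D=0 ZF=0 PC=5
Step 11: PC=5 exec 'SUB A, 1'. After: A=0 B=-4 C=0 D=0 ZF=1 PC=6
Step 12: PC=6 exec 'JNZ 2'. After: A=0 B=-4 C=0 D=0 ZF=1 PC=7
Step 13: PC=7 exec 'MOV C, 3'. After: A=0 B=-4 C=3 D=0 ZF=1 PC=8
Step 14: PC=8 exec 'ADD C, 4'. After: A=0 B=-4 C=7 D=0 ZF=0 PC=9
Step 15: PC=9 exec 'ADD A, 6'. After: A=6 B=-4 C=7 D=0 ZF=0 PC=10
Step 16: PC=10 exec 'HALT'. After: A=6 B=-4 C=7 D=0 ZF=0 PC=10 HALTED
Total instructions executed: 16

Answer: 16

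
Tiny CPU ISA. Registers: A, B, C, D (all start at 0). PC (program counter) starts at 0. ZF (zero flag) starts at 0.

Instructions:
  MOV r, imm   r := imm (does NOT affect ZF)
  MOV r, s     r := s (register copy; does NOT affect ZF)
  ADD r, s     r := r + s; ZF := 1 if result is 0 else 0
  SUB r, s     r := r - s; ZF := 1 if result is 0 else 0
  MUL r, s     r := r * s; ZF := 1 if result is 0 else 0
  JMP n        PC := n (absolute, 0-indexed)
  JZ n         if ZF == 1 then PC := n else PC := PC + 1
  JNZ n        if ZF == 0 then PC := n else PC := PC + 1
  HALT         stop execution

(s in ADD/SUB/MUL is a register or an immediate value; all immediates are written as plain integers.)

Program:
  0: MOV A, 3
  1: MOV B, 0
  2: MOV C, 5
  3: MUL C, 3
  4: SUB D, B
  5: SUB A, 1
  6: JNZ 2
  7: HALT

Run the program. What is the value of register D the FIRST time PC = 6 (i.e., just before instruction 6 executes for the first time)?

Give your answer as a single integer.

Step 1: PC=0 exec 'MOV A, 3'. After: A=3 B=0 C=0 D=0 ZF=0 PC=1
Step 2: PC=1 exec 'MOV B, 0'. After: A=3 B=0 C=0 D=0 ZF=0 PC=2
Step 3: PC=2 exec 'MOV C, 5'. After: A=3 B=0 C=5 D=0 ZF=0 PC=3
Step 4: PC=3 exec 'MUL C, 3'. After: A=3 B=0 C=15 D=0 ZF=0 PC=4
Step 5: PC=4 exec 'SUB D, B'. After: A=3 B=0 C=15 D=0 ZF=1 PC=5
Step 6: PC=5 exec 'SUB A, 1'. After: A=2 B=0 C=15 D=0 ZF=0 PC=6
First time PC=6: D=0

0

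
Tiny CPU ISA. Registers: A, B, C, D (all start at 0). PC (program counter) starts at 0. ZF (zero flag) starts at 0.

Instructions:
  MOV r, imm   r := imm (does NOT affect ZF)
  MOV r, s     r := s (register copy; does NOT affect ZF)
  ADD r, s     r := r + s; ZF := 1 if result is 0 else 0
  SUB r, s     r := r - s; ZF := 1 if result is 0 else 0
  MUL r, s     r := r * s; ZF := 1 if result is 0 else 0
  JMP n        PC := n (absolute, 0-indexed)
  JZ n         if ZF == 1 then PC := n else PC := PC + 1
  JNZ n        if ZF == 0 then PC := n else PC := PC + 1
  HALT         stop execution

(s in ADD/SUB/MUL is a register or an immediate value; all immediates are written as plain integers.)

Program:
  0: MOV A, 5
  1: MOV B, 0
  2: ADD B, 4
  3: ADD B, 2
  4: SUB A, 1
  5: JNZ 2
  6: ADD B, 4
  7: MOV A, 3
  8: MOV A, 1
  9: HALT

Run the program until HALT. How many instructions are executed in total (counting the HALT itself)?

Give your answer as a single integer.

Step 1: PC=0 exec 'MOV A, 5'. After: A=5 B=0 C=0 D=0 ZF=0 PC=1
Step 2: PC=1 exec 'MOV B, 0'. After: A=5 B=0 C=0 D=0 ZF=0 PC=2
Step 3: PC=2 exec 'ADD B, 4'. After: A=5 B=4 C=0 D=0 ZF=0 PC=3
Step 4: PC=3 exec 'ADD B, 2'. After: A=5 B=6 C=0 D=0 ZF=0 PC=4
Step 5: PC=4 exec 'SUB A, 1'. After: A=4 B=6 C=0 D=0 ZF=0 PC=5
Step 6: PC=5 exec 'JNZ 2'. After: A=4 B=6 C=0 D=0 ZF=0 PC=2
Step 7: PC=2 exec 'ADD B, 4'. After: A=4 B=10 C=0 D=0 ZF=0 PC=3
Step 8: PC=3 exec 'ADD B, 2'. After: A=4 B=12 C=0 D=0 ZF=0 PC=4
Step 9: PC=4 exec 'SUB A, 1'. After: A=3 B=12 C=0 D=0 ZF=0 PC=5
Step 10: PC=5 exec 'JNZ 2'. After: A=3 B=12 C=0 D=0 ZF=0 PC=2
Step 11: PC=2 exec 'ADD B, 4'. After: A=3 B=16 C=0 D=0 ZF=0 PC=3
Step 12: PC=3 exec 'ADD B, 2'. After: A=3 B=18 C=0 D=0 ZF=0 PC=4
Step 13: PC=4 exec 'SUB A, 1'. After: A=2 B=18 C=0 D=0 ZF=0 PC=5
Step 14: PC=5 exec 'JNZ 2'. After: A=2 B=18 C=0 D=0 ZF=0 PC=2
Step 15: PC=2 exec 'ADD B, 4'. After: A=2 B=22 C=0 D=0 ZF=0 PC=3
Step 16: PC=3 exec 'ADD B, 2'. After: A=2 B=24 C=0 D=0 ZF=0 PC=4
Step 17: PC=4 exec 'SUB A, 1'. After: A=1 B=24 C=0 D=0 ZF=0 PC=5
Step 18: PC=5 exec 'JNZ 2'. After: A=1 B=24 C=0 D=0 ZF=0 PC=2
Step 19: PC=2 exec 'ADD B, 4'. After: A=1 B=28 C=0 D=0 ZF=0 PC=3
Step 20: PC=3 exec 'ADD B, 2'. After: A=1 B=30 C=0 D=0 ZF=0 PC=4
Step 21: PC=4 exec 'SUB A, 1'. After: A=0 B=30 C=0 D=0 ZF=1 PC=5
Step 22: PC=5 exec 'JNZ 2'. After: A=0 B=30 C=0 D=0 ZF=1 PC=6
Step 23: PC=6 exec 'ADD B, 4'. After: A=0 B=34 C=0 D=0 ZF=0 PC=7
Step 24: PC=7 exec 'MOV A, 3'. After: A=3 B=34 C=0 D=0 ZF=0 PC=8
Step 25: PC=8 exec 'MOV A, 1'. After: A=1 B=34 C=0 D=0 ZF=0 PC=9
Step 26: PC=9 exec 'HALT'. After: A=1 B=34 C=0 D=0 ZF=0 PC=9 HALTED
Total instructions executed: 26

Answer: 26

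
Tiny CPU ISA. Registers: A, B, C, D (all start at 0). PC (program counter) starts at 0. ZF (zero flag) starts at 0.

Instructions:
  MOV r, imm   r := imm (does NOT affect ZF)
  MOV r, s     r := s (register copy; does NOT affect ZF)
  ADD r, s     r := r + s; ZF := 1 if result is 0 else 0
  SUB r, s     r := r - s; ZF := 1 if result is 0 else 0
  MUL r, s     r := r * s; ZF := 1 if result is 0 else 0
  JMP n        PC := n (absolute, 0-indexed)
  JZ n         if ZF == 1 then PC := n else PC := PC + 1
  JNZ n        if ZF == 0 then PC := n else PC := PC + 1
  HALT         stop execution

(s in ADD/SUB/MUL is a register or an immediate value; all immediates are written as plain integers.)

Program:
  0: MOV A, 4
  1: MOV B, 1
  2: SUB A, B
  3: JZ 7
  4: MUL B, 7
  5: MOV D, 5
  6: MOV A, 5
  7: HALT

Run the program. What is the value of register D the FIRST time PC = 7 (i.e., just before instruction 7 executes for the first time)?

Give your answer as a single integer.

Step 1: PC=0 exec 'MOV A, 4'. After: A=4 B=0 C=0 D=0 ZF=0 PC=1
Step 2: PC=1 exec 'MOV B, 1'. After: A=4 B=1 C=0 D=0 ZF=0 PC=2
Step 3: PC=2 exec 'SUB A, B'. After: A=3 B=1 C=0 D=0 ZF=0 PC=3
Step 4: PC=3 exec 'JZ 7'. After: A=3 B=1 C=0 D=0 ZF=0 PC=4
Step 5: PC=4 exec 'MUL B, 7'. After: A=3 B=7 C=0 D=0 ZF=0 PC=5
Step 6: PC=5 exec 'MOV D, 5'. After: A=3 B=7 C=0 D=5 ZF=0 PC=6
Step 7: PC=6 exec 'MOV A, 5'. After: A=5 B=7 C=0 D=5 ZF=0 PC=7
First time PC=7: D=5

5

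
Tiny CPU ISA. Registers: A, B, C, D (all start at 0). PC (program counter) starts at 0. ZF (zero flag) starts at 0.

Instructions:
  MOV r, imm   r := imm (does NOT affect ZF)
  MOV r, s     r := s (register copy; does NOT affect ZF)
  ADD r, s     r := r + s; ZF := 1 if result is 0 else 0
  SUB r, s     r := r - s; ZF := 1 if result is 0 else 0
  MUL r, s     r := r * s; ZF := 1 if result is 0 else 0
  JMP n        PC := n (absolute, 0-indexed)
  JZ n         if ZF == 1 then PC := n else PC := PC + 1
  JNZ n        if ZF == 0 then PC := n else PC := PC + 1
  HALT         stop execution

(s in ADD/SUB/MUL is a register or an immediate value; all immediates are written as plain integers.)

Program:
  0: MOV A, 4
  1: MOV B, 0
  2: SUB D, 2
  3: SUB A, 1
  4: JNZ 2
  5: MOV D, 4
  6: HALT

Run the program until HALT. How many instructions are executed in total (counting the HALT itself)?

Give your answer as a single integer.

Step 1: PC=0 exec 'MOV A, 4'. After: A=4 B=0 C=0 D=0 ZF=0 PC=1
Step 2: PC=1 exec 'MOV B, 0'. After: A=4 B=0 C=0 D=0 ZF=0 PC=2
Step 3: PC=2 exec 'SUB D, 2'. After: A=4 B=0 C=0 D=-2 ZF=0 PC=3
Step 4: PC=3 exec 'SUB A, 1'. After: A=3 B=0 C=0 D=-2 ZF=0 PC=4
Step 5: PC=4 exec 'JNZ 2'. After: A=3 B=0 C=0 D=-2 ZF=0 PC=2
Step 6: PC=2 exec 'SUB D, 2'. After: A=3 B=0 C=0 D=-4 ZF=0 PC=3
Step 7: PC=3 exec 'SUB A, 1'. After: A=2 B=0 C=0 D=-4 ZF=0 PC=4
Step 8: PC=4 exec 'JNZ 2'. After: A=2 B=0 C=0 D=-4 ZF=0 PC=2
Step 9: PC=2 exec 'SUB D, 2'. After: A=2 B=0 C=0 D=-6 ZF=0 PC=3
Step 10: PC=3 exec 'SUB A, 1'. After: A=1 B=0 C=0 D=-6 ZF=0 PC=4
Step 11: PC=4 exec 'JNZ 2'. After: A=1 B=0 C=0 D=-6 ZF=0 PC=2
Step 12: PC=2 exec 'SUB D, 2'. After: A=1 B=0 C=0 D=-8 ZF=0 PC=3
Step 13: PC=3 exec 'SUB A, 1'. After: A=0 B=0 C=0 D=-8 ZF=1 PC=4
Step 14: PC=4 exec 'JNZ 2'. After: A=0 B=0 C=0 D=-8 ZF=1 PC=5
Step 15: PC=5 exec 'MOV D, 4'. After: A=0 B=0 C=0 D=4 ZF=1 PC=6
Step 16: PC=6 exec 'HALT'. After: A=0 B=0 C=0 D=4 ZF=1 PC=6 HALTED
Total instructions executed: 16

Answer: 16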